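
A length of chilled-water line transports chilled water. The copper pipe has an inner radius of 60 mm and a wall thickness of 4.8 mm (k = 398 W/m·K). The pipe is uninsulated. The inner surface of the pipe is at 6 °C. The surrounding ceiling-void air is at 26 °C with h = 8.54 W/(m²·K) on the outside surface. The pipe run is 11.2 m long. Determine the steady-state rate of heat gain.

Q ≈ 779 W

Per-layer cylindrical resistances, series-summed:
R_copper pipe wall = ln(64.8/60)/(2π×398×11.2) = 2.748×10^-6 K/W
R_outer film = 1/(h_o·2πr_oL) = 1/(8.54×2π×0.0648×11.2) = 0.02568 K/W
R_total = 0.02568 K/W
Q = ΔT/R_total = 20/0.02568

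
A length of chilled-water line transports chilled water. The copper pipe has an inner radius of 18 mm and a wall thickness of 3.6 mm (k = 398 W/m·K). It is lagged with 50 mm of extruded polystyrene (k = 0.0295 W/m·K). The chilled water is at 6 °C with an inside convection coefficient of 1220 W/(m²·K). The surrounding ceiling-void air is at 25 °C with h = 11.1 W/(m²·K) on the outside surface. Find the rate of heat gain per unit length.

q′ ≈ 2.85 W/m

Treating each annulus and film as a series resistance:
R_inner film = 1/(h_i·2πr₁L) = 1/(1220×2π×0.018×1) = 0.007247 K/W
R_copper pipe wall = ln(21.6/18)/(2π×398×1) = 7.291×10^-5 K/W
R_extruded polystyrene = ln(71.6/21.6)/(2π×0.0295×1) = 6.465 K/W
R_outer film = 1/(h_o·2πr_oL) = 1/(11.1×2π×0.0716×1) = 0.2003 K/W
R_total = 6.673 K/W
Q = ΔT/R_total = 19/6.673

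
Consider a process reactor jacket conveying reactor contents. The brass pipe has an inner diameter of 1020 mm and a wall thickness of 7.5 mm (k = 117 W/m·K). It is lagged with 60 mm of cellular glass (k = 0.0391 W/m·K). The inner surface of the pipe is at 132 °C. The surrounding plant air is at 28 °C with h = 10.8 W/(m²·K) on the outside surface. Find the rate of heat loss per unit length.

Treating each annulus and film as a series resistance:
R_brass pipe wall = ln(517.5/510)/(2π×117×1) = 1.986×10^-5 K/W
R_cellular glass = ln(577.5/517.5)/(2π×0.0391×1) = 0.4465 K/W
R_outer film = 1/(h_o·2πr_oL) = 1/(10.8×2π×0.5775×1) = 0.02552 K/W
R_total = 0.4721 K/W
Q = ΔT/R_total = 104/0.4721

q′ ≈ 220 W/m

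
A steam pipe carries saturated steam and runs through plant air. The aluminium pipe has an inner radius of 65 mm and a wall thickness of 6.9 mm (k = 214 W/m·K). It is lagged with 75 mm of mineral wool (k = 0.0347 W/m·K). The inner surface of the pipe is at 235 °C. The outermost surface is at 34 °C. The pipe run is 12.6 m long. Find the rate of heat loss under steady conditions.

Q ≈ 773 W

For a radial system each layer contributes R = ln(r_out/r_in)/(2πkL); films add R = 1/(hA).
R_aluminium pipe wall = ln(71.9/65)/(2π×214×12.6) = 5.955×10^-6 K/W
R_mineral wool = ln(146.9/71.9)/(2π×0.0347×12.6) = 0.2601 K/W
R_total = 0.2601 K/W
Q = ΔT/R_total = 201/0.2601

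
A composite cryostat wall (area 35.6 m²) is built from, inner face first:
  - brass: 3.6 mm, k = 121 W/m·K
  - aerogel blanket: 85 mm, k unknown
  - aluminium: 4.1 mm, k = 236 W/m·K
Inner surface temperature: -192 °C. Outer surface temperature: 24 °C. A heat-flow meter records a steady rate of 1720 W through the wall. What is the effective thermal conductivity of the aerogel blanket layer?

k ≈ 0.019 W/(m·K)

Using the resistance-network approach (series):
R_brass = L/(kA) = 0.0036/(121×35.6) = 8.357×10^-7 K/W
R_aluminium = L/(kA) = 0.0041/(236×35.6) = 4.88×10^-7 K/W
Sum of known resistances R_other = 1.324×10^-6 K/W
Total R = ΔT/Q = 216/1720 = 0.1256 K/W
R_aerogel blanket = R_total − R_other = 0.1256 K/W
k = L/(R·A) = 0.085/(0.1256×35.6)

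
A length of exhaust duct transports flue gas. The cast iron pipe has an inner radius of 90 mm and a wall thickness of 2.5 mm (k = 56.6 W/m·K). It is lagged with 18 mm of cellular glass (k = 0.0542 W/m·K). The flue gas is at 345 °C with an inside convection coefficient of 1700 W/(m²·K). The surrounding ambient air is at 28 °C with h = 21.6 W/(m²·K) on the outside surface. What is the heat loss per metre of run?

Cylindrical conduction, so R = ln(r₂/r₁)/(2πkL) per layer, in series:
R_inner film = 1/(h_i·2πr₁L) = 1/(1700×2π×0.09×1) = 0.00104 K/W
R_cast iron pipe wall = ln(92.5/90)/(2π×56.6×1) = 7.704×10^-5 K/W
R_cellular glass = ln(110.5/92.5)/(2π×0.0542×1) = 0.5221 K/W
R_outer film = 1/(h_o·2πr_oL) = 1/(21.6×2π×0.1105×1) = 0.06668 K/W
R_total = 0.5899 K/W
Q = ΔT/R_total = 317/0.5899

q′ ≈ 537 W/m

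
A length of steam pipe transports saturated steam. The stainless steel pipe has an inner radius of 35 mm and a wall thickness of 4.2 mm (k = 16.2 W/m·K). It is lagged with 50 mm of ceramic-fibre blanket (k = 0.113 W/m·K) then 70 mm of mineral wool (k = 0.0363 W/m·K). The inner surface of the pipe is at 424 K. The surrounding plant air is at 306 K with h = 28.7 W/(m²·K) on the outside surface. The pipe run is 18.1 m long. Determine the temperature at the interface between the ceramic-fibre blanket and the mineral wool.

For a radial system each layer contributes R = ln(r_out/r_in)/(2πkL); films add R = 1/(hA).
R_stainless steel pipe wall = ln(39.2/35)/(2π×16.2×18.1) = 6.151×10^-5 K/W
R_ceramic-fibre blanket = ln(89.2/39.2)/(2π×0.113×18.1) = 0.06398 K/W
R_mineral wool = ln(159.2/89.2)/(2π×0.0363×18.1) = 0.1403 K/W
R_outer film = 1/(h_o·2πr_oL) = 1/(28.7×2π×0.1592×18.1) = 0.001924 K/W
R_total = 0.2063 K/W
Q = ΔT/R_total = 118/0.2063
Q = 572 W
T_interface = T_inner − Q·ΣR(inner→interface) = 424 − 572×0.06404

T ≈ 387 K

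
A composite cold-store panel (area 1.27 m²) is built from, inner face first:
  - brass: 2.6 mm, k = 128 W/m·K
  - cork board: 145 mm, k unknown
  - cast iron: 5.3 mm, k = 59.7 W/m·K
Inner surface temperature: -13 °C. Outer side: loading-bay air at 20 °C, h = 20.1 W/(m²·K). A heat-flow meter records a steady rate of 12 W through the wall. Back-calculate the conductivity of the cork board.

k ≈ 0.0421 W/(m·K)

Thermal resistances in series:
R_brass = L/(kA) = 0.0026/(128×1.27) = 1.599×10^-5 K/W
R_cast iron = L/(kA) = 0.0053/(59.7×1.27) = 6.99×10^-5 K/W
R_outer film = 1/(h_o·A) = 1/(20.1×1.27) = 0.03917 K/W
Sum of known resistances R_other = 0.03926 K/W
Total R = ΔT/Q = 33/12 = 2.75 K/W
R_cork board = R_total − R_other = 2.711 K/W
k = L/(R·A) = 0.145/(2.711×1.27)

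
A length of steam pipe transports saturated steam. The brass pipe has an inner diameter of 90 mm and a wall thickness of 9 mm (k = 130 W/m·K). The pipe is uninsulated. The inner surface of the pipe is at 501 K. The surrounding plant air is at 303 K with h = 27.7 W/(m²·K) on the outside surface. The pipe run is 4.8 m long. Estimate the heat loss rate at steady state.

Q ≈ 8910 W

Cylindrical conduction, so R = ln(r₂/r₁)/(2πkL) per layer, in series:
R_brass pipe wall = ln(54/45)/(2π×130×4.8) = 4.65×10^-5 K/W
R_outer film = 1/(h_o·2πr_oL) = 1/(27.7×2π×0.054×4.8) = 0.02217 K/W
R_total = 0.02221 K/W
Q = ΔT/R_total = 198/0.02221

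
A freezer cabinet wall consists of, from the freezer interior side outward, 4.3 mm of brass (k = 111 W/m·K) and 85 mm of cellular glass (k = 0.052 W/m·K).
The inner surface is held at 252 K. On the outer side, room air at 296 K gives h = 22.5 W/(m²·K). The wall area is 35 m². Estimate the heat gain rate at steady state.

Q ≈ 917 W

Model the wall as resistances in series:
R_brass = L/(kA) = 0.0043/(111×35) = 1.107×10^-6 K/W
R_cellular glass = L/(kA) = 0.085/(0.052×35) = 0.0467 K/W
R_outer film = 1/(h_o·A) = 1/(22.5×35) = 0.00127 K/W
R_total = 0.04797 K/W
Q = ΔT / R_total = 44 / 0.04797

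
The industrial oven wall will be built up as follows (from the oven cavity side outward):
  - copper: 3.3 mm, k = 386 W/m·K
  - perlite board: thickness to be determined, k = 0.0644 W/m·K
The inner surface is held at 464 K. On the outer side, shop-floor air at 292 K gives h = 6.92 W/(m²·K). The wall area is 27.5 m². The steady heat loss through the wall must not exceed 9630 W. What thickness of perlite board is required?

L ≈ 22.3 mm

Using the resistance-network approach (series):
R_copper = L/(kA) = 0.0033/(386×27.5) = 3.109×10^-7 K/W
R_outer film = 1/(h_o·A) = 1/(6.92×27.5) = 0.005255 K/W
Sum of the known resistances R_other = 0.005255 K/W
Required total resistance R_tot = ΔT/Q_allow = 172/9630 = 0.01786 K/W
R_perlite board = R_tot − R_other = 0.01261 K/W
L = R·k·A = 0.01261×0.0644×27.5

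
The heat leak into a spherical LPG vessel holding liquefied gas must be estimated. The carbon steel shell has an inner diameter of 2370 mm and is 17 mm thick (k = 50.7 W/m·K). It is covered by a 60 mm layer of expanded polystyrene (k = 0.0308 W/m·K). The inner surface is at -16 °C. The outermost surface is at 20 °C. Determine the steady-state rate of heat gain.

Each spherical layer contributes R = (1/r_i − 1/r_o)/(4πk):
R_carbon steel shell = (1/1.185 − 1/1.202)/(4π×50.7) = 1.873×10^-5 K/W
R_expanded polystyrene = (1/1.202 − 1/1.262)/(4π×0.0308) = 0.1022 K/W
R_total = 0.1022 K/W
Q = ΔT/R_total = 36/0.1022

Q ≈ 352 W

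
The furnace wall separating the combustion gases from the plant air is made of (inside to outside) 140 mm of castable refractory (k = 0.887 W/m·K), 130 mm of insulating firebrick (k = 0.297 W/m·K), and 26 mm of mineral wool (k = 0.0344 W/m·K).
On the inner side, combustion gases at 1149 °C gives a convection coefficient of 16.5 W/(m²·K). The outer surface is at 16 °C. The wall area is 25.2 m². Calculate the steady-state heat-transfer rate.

Series thermal resistances:
R_inner film = 1/(h_i·A) = 1/(16.5×25.2) = 0.002405 K/W
R_castable refractory = L/(kA) = 0.14/(0.887×25.2) = 0.006263 K/W
R_insulating firebrick = L/(kA) = 0.13/(0.297×25.2) = 0.01737 K/W
R_mineral wool = L/(kA) = 0.026/(0.0344×25.2) = 0.02999 K/W
R_total = 0.05603 K/W
Q = ΔT / R_total = 1133 / 0.05603

Q ≈ 20200 W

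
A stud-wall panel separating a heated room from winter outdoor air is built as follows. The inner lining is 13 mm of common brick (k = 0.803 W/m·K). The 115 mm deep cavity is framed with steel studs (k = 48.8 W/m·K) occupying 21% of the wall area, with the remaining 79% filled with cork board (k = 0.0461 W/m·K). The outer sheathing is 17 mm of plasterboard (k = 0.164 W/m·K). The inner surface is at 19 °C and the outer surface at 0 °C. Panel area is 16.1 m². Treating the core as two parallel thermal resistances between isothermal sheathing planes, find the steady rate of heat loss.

Sheathing layers in series; stud and cavity paths in parallel between them.
R_inner = 0.013/(0.803×16.1) = 0.001006 K/W
R_stud  = 0.115/(48.8×0.21×16.1) = 6.97×10^-4 K/W
R_cav   = 0.115/(0.0461×0.79×16.1) = 0.1961 K/W
1/R_core = 1/R_stud + 1/R_cav → R_core = 6.945×10^-4 K/W
R_outer = 0.017/(0.164×16.1) = 0.006438 K/W
R_total = 0.008138 K/W
Q = ΔT/R_total = 19/0.008138

Q ≈ 2330 W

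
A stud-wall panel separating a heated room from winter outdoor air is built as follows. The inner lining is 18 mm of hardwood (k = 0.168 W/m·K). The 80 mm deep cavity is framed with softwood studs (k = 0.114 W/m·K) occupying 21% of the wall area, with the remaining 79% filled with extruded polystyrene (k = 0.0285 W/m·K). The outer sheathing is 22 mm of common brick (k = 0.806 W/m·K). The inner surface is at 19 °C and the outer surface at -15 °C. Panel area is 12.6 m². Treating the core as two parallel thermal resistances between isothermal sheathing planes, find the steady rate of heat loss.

Q ≈ 231 W

Sheathing layers in series; stud and cavity paths in parallel between them.
R_inner = 0.018/(0.168×12.6) = 0.008503 K/W
R_stud  = 0.08/(0.114×0.21×12.6) = 0.2652 K/W
R_cav   = 0.08/(0.0285×0.79×12.6) = 0.282 K/W
1/R_core = 1/R_stud + 1/R_cav → R_core = 0.1367 K/W
R_outer = 0.022/(0.806×12.6) = 0.002166 K/W
R_total = 0.1473 K/W
Q = ΔT/R_total = 34/0.1473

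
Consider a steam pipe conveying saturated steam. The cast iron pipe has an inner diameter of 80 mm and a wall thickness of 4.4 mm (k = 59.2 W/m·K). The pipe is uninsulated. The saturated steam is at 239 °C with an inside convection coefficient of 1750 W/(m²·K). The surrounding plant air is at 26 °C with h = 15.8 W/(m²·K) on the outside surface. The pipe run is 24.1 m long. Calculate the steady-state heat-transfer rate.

Treating each annulus and film as a series resistance:
R_inner film = 1/(h_i·2πr₁L) = 1/(1750×2π×0.04×24.1) = 9.434×10^-5 K/W
R_cast iron pipe wall = ln(44.4/40)/(2π×59.2×24.1) = 1.164×10^-5 K/W
R_outer film = 1/(h_o·2πr_oL) = 1/(15.8×2π×0.0444×24.1) = 0.009414 K/W
R_total = 0.00952 K/W
Q = ΔT/R_total = 213/0.00952

Q ≈ 22400 W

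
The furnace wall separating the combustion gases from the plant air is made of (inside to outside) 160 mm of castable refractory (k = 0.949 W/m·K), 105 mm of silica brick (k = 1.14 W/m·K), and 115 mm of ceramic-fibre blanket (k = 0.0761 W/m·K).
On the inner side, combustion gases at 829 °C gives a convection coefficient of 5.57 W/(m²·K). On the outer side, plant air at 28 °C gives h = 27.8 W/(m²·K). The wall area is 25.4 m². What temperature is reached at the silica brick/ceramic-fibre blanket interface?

T ≈ 652 °C

Thermal resistances in series:
R_inner film = 1/(h_i·A) = 1/(5.57×25.4) = 0.007068 K/W
R_castable refractory = L/(kA) = 0.16/(0.949×25.4) = 0.006638 K/W
R_silica brick = L/(kA) = 0.105/(1.14×25.4) = 0.003626 K/W
R_ceramic-fibre blanket = L/(kA) = 0.115/(0.0761×25.4) = 0.05949 K/W
R_outer film = 1/(h_o·A) = 1/(27.8×25.4) = 0.001416 K/W
R_total = 0.07824 K/W;  Q = ΔT/R_total = 801/0.07824 = 10240 W
T_interface = T_inner − Q·ΣR(inner→interface) = 829 − 10200×0.01733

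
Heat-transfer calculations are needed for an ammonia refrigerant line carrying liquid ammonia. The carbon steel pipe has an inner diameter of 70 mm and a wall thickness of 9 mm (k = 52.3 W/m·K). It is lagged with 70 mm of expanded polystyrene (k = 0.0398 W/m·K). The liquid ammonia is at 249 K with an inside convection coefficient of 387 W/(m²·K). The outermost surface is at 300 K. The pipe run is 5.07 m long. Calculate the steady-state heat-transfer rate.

Radial resistances (cylindrical: R_cond = ln(r_o/r_i)/(2πkL), R_conv = 1/(h·2πrL)):
R_inner film = 1/(h_i·2πr₁L) = 1/(387×2π×0.035×5.07) = 0.002318 K/W
R_carbon steel pipe wall = ln(44/35)/(2π×52.3×5.07) = 1.374×10^-4 K/W
R_expanded polystyrene = ln(114/44)/(2π×0.0398×5.07) = 0.7509 K/W
R_total = 0.7533 K/W
Q = ΔT/R_total = 51/0.7533

Q ≈ 67.7 W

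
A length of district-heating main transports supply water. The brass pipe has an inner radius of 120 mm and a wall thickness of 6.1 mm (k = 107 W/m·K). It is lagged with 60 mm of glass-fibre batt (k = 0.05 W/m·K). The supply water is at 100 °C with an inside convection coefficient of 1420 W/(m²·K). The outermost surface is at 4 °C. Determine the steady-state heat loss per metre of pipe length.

Cylindrical conduction, so R = ln(r₂/r₁)/(2πkL) per layer, in series:
R_inner film = 1/(h_i·2πr₁L) = 1/(1420×2π×0.12×1) = 9.34×10^-4 K/W
R_brass pipe wall = ln(126.1/120)/(2π×107×1) = 7.375×10^-5 K/W
R_glass-fibre batt = ln(186.1/126.1)/(2π×0.05×1) = 1.239 K/W
R_total = 1.24 K/W
Q = ΔT/R_total = 96/1.24

q′ ≈ 77.4 W/m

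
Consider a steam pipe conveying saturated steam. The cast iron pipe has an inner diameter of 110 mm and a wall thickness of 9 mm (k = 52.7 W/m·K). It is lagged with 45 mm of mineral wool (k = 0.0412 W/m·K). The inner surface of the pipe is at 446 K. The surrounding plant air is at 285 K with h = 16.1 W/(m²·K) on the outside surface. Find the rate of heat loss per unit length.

Cylindrical conduction, so R = ln(r₂/r₁)/(2πkL) per layer, in series:
R_cast iron pipe wall = ln(64/55)/(2π×52.7×1) = 4.577×10^-4 K/W
R_mineral wool = ln(109/64)/(2π×0.0412×1) = 2.057 K/W
R_outer film = 1/(h_o·2πr_oL) = 1/(16.1×2π×0.109×1) = 0.09069 K/W
R_total = 2.148 K/W
Q = ΔT/R_total = 161/2.148

q′ ≈ 75 W/m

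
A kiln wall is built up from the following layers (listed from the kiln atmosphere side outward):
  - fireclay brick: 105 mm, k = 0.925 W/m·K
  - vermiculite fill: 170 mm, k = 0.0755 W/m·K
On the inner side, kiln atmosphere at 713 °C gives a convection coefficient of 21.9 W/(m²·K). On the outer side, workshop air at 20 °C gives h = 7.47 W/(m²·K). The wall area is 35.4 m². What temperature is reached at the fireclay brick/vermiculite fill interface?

T ≈ 670 °C

Thermal resistances in series:
R_inner film = 1/(h_i·A) = 1/(21.9×35.4) = 0.00129 K/W
R_fireclay brick = L/(kA) = 0.105/(0.925×35.4) = 0.003207 K/W
R_vermiculite fill = L/(kA) = 0.17/(0.0755×35.4) = 0.06361 K/W
R_outer film = 1/(h_o·A) = 1/(7.47×35.4) = 0.003782 K/W
R_total = 0.07188 K/W;  Q = ΔT/R_total = 693/0.07188 = 9641 W
T_interface = T_inner − Q·ΣR(inner→interface) = 713 − 9640×0.004496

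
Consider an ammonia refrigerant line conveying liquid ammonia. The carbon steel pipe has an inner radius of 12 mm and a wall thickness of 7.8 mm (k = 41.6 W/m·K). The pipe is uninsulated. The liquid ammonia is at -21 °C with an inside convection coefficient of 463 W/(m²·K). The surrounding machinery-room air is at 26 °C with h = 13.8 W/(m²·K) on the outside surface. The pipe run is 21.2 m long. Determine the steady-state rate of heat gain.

Q ≈ 1630 W

Cylindrical conduction, so R = ln(r₂/r₁)/(2πkL) per layer, in series:
R_inner film = 1/(h_i·2πr₁L) = 1/(463×2π×0.012×21.2) = 0.001351 K/W
R_carbon steel pipe wall = ln(19.8/12)/(2π×41.6×21.2) = 9.037×10^-5 K/W
R_outer film = 1/(h_o·2πr_oL) = 1/(13.8×2π×0.0198×21.2) = 0.02748 K/W
R_total = 0.02892 K/W
Q = ΔT/R_total = 47/0.02892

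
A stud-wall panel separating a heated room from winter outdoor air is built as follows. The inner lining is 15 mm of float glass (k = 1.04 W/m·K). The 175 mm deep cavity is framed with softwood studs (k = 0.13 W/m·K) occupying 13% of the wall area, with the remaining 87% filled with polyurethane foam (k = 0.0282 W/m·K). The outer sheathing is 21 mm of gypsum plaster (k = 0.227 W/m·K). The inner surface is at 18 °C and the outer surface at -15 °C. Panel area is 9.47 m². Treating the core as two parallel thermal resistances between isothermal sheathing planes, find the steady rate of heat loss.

Q ≈ 72.2 W

Sheathing layers in series; stud and cavity paths in parallel between them.
R_inner = 0.015/(1.04×9.47) = 0.001523 K/W
R_stud  = 0.175/(0.13×0.13×9.47) = 1.093 K/W
R_cav   = 0.175/(0.0282×0.87×9.47) = 0.7532 K/W
1/R_core = 1/R_stud + 1/R_cav → R_core = 0.446 K/W
R_outer = 0.021/(0.227×9.47) = 0.009769 K/W
R_total = 0.4573 K/W
Q = ΔT/R_total = 33/0.4573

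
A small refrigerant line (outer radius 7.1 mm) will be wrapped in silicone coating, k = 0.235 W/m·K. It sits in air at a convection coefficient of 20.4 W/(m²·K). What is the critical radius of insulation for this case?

For a cylinder r_cr = k/h = 0.235/20.4
r_cr = 11.5 mm; since the bare radius (7.1 mm) is below r_cr, adding a thin layer of insulation will *increase* heat loss.

r_cr ≈ 11.5 mm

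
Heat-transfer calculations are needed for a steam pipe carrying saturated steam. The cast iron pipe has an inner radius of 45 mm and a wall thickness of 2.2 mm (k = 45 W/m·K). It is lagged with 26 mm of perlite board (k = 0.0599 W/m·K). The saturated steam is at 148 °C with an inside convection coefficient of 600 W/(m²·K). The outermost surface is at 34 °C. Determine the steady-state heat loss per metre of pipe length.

q′ ≈ 97.3 W/m

Per-layer cylindrical resistances, series-summed:
R_inner film = 1/(h_i·2πr₁L) = 1/(600×2π×0.045×1) = 0.005895 K/W
R_cast iron pipe wall = ln(47.2/45)/(2π×45×1) = 1.688×10^-4 K/W
R_perlite board = ln(73.2/47.2)/(2π×0.0599×1) = 1.166 K/W
R_total = 1.172 K/W
Q = ΔT/R_total = 114/1.172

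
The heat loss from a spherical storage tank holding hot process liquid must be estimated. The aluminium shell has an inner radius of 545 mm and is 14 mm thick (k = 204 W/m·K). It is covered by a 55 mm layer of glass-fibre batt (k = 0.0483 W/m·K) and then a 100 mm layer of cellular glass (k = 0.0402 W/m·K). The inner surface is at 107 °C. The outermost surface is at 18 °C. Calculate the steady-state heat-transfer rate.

Q ≈ 124 W

Radial (spherical) resistances in series:
R_aluminium shell = (1/0.545 − 1/0.559)/(4π×204) = 1.793×10^-5 K/W
R_glass-fibre batt = (1/0.559 − 1/0.614)/(4π×0.0483) = 0.264 K/W
R_cellular glass = (1/0.614 − 1/0.714)/(4π×0.0402) = 0.4515 K/W
R_total = 0.7156 K/W
Q = ΔT/R_total = 89/0.7156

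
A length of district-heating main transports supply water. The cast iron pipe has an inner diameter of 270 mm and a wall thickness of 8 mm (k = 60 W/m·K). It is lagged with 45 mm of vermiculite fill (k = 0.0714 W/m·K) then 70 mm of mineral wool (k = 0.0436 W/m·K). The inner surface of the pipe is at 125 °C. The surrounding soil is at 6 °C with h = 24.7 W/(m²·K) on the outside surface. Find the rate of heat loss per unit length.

q′ ≈ 66.5 W/m

Treating each annulus and film as a series resistance:
R_cast iron pipe wall = ln(143/135)/(2π×60×1) = 1.527×10^-4 K/W
R_vermiculite fill = ln(188/143)/(2π×0.0714×1) = 0.6099 K/W
R_mineral wool = ln(258/188)/(2π×0.0436×1) = 1.155 K/W
R_outer film = 1/(h_o·2πr_oL) = 1/(24.7×2π×0.258×1) = 0.02497 K/W
R_total = 1.79 K/W
Q = ΔT/R_total = 119/1.79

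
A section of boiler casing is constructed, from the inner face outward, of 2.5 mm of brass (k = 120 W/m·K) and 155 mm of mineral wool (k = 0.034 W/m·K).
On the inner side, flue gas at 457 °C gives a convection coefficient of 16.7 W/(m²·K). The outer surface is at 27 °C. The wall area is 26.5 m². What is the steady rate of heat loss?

Q ≈ 2470 W

Model the wall as resistances in series:
R_inner film = 1/(h_i·A) = 1/(16.7×26.5) = 0.00226 K/W
R_brass = L/(kA) = 0.0025/(120×26.5) = 7.862×10^-7 K/W
R_mineral wool = L/(kA) = 0.155/(0.034×26.5) = 0.172 K/W
R_total = 0.1743 K/W
Q = ΔT / R_total = 430 / 0.1743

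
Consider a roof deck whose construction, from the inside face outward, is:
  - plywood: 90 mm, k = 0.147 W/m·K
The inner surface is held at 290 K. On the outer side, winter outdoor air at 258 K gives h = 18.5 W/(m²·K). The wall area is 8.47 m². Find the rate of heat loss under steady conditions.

Using the resistance-network approach (series):
R_plywood = L/(kA) = 0.09/(0.147×8.47) = 0.07228 K/W
R_outer film = 1/(h_o·A) = 1/(18.5×8.47) = 0.006382 K/W
R_total = 0.07867 K/W
Q = ΔT / R_total = 32 / 0.07867

Q ≈ 407 W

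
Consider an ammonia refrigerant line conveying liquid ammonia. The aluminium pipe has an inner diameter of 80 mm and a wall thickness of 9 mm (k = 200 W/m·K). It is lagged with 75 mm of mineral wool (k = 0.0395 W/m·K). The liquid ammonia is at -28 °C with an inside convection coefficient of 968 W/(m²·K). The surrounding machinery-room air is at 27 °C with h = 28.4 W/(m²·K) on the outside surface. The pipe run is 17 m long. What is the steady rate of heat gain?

Treating each annulus and film as a series resistance:
R_inner film = 1/(h_i·2πr₁L) = 1/(968×2π×0.04×17) = 2.418×10^-4 K/W
R_aluminium pipe wall = ln(49/40)/(2π×200×17) = 9.5×10^-6 K/W
R_mineral wool = ln(124/49)/(2π×0.0395×17) = 0.2201 K/W
R_outer film = 1/(h_o·2πr_oL) = 1/(28.4×2π×0.124×17) = 0.002658 K/W
R_total = 0.223 K/W
Q = ΔT/R_total = 55/0.223

Q ≈ 247 W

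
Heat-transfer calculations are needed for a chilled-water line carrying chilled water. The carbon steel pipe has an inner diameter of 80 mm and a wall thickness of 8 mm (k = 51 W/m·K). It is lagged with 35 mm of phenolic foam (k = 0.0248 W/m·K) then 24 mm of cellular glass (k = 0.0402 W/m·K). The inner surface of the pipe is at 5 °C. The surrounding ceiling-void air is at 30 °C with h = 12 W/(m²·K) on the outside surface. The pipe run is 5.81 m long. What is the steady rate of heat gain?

Cylindrical conduction, so R = ln(r₂/r₁)/(2πkL) per layer, in series:
R_carbon steel pipe wall = ln(48/40)/(2π×51×5.81) = 9.793×10^-5 K/W
R_phenolic foam = ln(83/48)/(2π×0.0248×5.81) = 0.6049 K/W
R_cellular glass = ln(107/83)/(2π×0.0402×5.81) = 0.1731 K/W
R_outer film = 1/(h_o·2πr_oL) = 1/(12×2π×0.107×5.81) = 0.02133 K/W
R_total = 0.7994 K/W
Q = ΔT/R_total = 25/0.7994

Q ≈ 31.3 W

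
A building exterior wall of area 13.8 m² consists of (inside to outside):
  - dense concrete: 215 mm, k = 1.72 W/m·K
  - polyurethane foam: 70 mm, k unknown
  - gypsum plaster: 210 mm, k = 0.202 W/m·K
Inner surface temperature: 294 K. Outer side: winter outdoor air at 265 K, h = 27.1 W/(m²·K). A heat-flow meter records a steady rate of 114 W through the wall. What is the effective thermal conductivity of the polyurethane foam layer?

Using the resistance-network approach (series):
R_dense concrete = L/(kA) = 0.215/(1.72×13.8) = 0.009058 K/W
R_gypsum plaster = L/(kA) = 0.21/(0.202×13.8) = 0.07533 K/W
R_outer film = 1/(h_o·A) = 1/(27.1×13.8) = 0.002674 K/W
Sum of known resistances R_other = 0.08707 K/W
Total R = ΔT/Q = 29/114 = 0.2544 K/W
R_polyurethane foam = R_total − R_other = 0.1673 K/W
k = L/(R·A) = 0.07/(0.1673×13.8)

k ≈ 0.0303 W/(m·K)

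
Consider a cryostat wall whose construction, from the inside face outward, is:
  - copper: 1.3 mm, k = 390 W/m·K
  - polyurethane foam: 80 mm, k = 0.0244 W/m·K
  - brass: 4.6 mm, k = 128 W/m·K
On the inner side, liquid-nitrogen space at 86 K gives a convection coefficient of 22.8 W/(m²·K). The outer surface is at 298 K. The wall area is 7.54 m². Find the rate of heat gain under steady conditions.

Treating each layer as a thermal resistance in series:
R_inner film = 1/(h_i·A) = 1/(22.8×7.54) = 0.005817 K/W
R_copper = L/(kA) = 0.0013/(390×7.54) = 4.421×10^-7 K/W
R_polyurethane foam = L/(kA) = 0.08/(0.0244×7.54) = 0.4348 K/W
R_brass = L/(kA) = 0.0046/(128×7.54) = 4.766×10^-6 K/W
R_total = 0.4407 K/W
Q = ΔT / R_total = 212 / 0.4407

Q ≈ 481 W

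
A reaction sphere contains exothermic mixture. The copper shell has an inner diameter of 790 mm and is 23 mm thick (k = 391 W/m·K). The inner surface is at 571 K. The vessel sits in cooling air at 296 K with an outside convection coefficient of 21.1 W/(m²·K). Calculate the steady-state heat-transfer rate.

Q ≈ 12700 W

Spherical conduction: R = (1/r_in − 1/r_out)/(4πk) per layer; series-sum.
R_copper shell = (1/0.395 − 1/0.418)/(4π×391) = 2.835×10^-5 K/W
R_outer film = 1/(h·4πr_o²) = 1/(21.1×4π×0.418²) = 0.02159 K/W
R_total = 0.02161 K/W
Q = ΔT/R_total = 275/0.02161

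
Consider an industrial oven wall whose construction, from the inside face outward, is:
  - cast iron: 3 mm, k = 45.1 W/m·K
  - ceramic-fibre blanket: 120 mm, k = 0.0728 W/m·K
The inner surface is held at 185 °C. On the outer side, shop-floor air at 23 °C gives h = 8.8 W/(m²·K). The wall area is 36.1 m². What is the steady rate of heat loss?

Model the wall as resistances in series:
R_cast iron = L/(kA) = 0.003/(45.1×36.1) = 1.843×10^-6 K/W
R_ceramic-fibre blanket = L/(kA) = 0.12/(0.0728×36.1) = 0.04566 K/W
R_outer film = 1/(h_o·A) = 1/(8.8×36.1) = 0.003148 K/W
R_total = 0.04881 K/W
Q = ΔT / R_total = 162 / 0.04881

Q ≈ 3320 W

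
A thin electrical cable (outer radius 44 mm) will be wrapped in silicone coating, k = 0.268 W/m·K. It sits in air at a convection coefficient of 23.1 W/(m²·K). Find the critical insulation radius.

For a cylinder r_cr = k/h = 0.268/23.1
r_cr = 11.6 mm; since the bare radius (44 mm) is above r_cr, any added insulation will reduce heat loss.

r_cr ≈ 11.6 mm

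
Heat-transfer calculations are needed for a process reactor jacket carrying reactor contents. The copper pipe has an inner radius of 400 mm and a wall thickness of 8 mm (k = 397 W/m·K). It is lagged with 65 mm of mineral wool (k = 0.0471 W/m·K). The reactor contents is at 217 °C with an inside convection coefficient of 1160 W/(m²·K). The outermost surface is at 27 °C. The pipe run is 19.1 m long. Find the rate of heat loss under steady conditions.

Q ≈ 7260 W

Radial resistances (cylindrical: R_cond = ln(r_o/r_i)/(2πkL), R_conv = 1/(h·2πrL)):
R_inner film = 1/(h_i·2πr₁L) = 1/(1160×2π×0.4×19.1) = 1.796×10^-5 K/W
R_copper pipe wall = ln(408/400)/(2π×397×19.1) = 4.156×10^-7 K/W
R_mineral wool = ln(473/408)/(2π×0.0471×19.1) = 0.02615 K/W
R_total = 0.02617 K/W
Q = ΔT/R_total = 190/0.02617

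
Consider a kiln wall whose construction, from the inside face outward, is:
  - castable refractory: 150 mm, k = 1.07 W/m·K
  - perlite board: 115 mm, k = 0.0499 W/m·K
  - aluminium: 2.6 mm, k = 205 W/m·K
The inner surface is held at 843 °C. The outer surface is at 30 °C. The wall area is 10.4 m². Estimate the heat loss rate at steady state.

Series thermal resistances:
R_castable refractory = L/(kA) = 0.15/(1.07×10.4) = 0.01348 K/W
R_perlite board = L/(kA) = 0.115/(0.0499×10.4) = 0.2216 K/W
R_aluminium = L/(kA) = 0.0026/(205×10.4) = 1.22×10^-6 K/W
R_total = 0.2351 K/W
Q = ΔT / R_total = 813 / 0.2351

Q ≈ 3460 W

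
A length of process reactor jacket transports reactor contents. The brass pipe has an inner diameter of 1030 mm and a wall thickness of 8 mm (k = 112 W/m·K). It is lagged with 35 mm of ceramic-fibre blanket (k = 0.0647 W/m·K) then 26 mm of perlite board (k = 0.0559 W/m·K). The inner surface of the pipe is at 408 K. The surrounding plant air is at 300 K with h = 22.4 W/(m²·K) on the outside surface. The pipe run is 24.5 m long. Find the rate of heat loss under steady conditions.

Q ≈ 8780 W

For a radial system each layer contributes R = ln(r_out/r_in)/(2πkL); films add R = 1/(hA).
R_brass pipe wall = ln(523/515)/(2π×112×24.5) = 8.941×10^-7 K/W
R_ceramic-fibre blanket = ln(558/523)/(2π×0.0647×24.5) = 0.006504 K/W
R_perlite board = ln(584/558)/(2π×0.0559×24.5) = 0.005292 K/W
R_outer film = 1/(h_o·2πr_oL) = 1/(22.4×2π×0.584×24.5) = 4.966×10^-4 K/W
R_total = 0.01229 K/W
Q = ΔT/R_total = 108/0.01229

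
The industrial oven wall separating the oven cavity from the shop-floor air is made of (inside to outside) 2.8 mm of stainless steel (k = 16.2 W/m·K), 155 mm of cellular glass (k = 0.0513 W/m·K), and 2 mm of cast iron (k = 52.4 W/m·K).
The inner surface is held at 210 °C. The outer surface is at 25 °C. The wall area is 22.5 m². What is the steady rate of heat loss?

Thermal resistances in series:
R_stainless steel = L/(kA) = 0.0028/(16.2×22.5) = 7.682×10^-6 K/W
R_cellular glass = L/(kA) = 0.155/(0.0513×22.5) = 0.1343 K/W
R_cast iron = L/(kA) = 0.002/(52.4×22.5) = 1.696×10^-6 K/W
R_total = 0.1343 K/W
Q = ΔT / R_total = 185 / 0.1343

Q ≈ 1380 W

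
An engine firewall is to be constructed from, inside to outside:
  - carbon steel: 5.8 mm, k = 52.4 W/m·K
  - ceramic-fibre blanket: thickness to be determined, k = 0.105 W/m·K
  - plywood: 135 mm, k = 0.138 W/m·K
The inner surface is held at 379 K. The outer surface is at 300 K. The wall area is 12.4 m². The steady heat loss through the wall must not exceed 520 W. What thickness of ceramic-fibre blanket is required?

Treating each layer as a thermal resistance in series:
R_carbon steel = L/(kA) = 0.0058/(52.4×12.4) = 8.926×10^-6 K/W
R_plywood = L/(kA) = 0.135/(0.138×12.4) = 0.07889 K/W
Sum of the known resistances R_other = 0.0789 K/W
Required total resistance R_tot = ΔT/Q_allow = 79/520 = 0.1519 K/W
R_ceramic-fibre blanket = R_tot − R_other = 0.07302 K/W
L = R·k·A = 0.07302×0.105×12.4

L ≈ 95.1 mm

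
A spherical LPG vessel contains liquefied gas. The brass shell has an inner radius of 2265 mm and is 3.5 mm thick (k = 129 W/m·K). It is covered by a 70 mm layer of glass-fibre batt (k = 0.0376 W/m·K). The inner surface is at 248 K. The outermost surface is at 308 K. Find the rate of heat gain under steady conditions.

Q ≈ 2150 W

For a spherical shell R = (1/r₁ − 1/r₂)/(4πk); film R = 1/(h·4πr²). In series:
R_brass shell = (1/2.265 − 1/2.2685)/(4π×129) = 4.202×10^-7 K/W
R_glass-fibre batt = (1/2.2685 − 1/2.3385)/(4π×0.0376) = 0.02793 K/W
R_total = 0.02793 K/W
Q = ΔT/R_total = 60/0.02793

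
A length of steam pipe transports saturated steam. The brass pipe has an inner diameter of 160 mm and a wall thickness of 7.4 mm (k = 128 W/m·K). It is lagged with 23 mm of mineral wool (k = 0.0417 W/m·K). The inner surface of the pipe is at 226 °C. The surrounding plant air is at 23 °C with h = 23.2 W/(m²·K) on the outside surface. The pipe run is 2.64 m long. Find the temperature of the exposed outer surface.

Treating each annulus and film as a series resistance:
R_brass pipe wall = ln(87.4/80)/(2π×128×2.64) = 4.167×10^-5 K/W
R_mineral wool = ln(110.4/87.4)/(2π×0.0417×2.64) = 0.3377 K/W
R_outer film = 1/(h_o·2πr_oL) = 1/(23.2×2π×0.1104×2.64) = 0.02354 K/W
R_total = 0.3613 K/W
Q = ΔT/R_total = 203/0.3613
Q = 562 W
T_interface = T_inner − Q·ΣR(inner→interface) = 226 − 562×0.3378

T ≈ 36.2 °C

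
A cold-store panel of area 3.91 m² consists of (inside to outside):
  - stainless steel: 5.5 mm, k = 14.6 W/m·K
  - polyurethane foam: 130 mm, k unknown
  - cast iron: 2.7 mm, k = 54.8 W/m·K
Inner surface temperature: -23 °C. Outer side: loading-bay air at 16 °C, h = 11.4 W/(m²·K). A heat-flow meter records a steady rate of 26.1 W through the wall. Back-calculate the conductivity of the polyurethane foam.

k ≈ 0.0226 W/(m·K)

Thermal resistances in series:
R_stainless steel = L/(kA) = 0.0055/(14.6×3.91) = 9.635×10^-5 K/W
R_cast iron = L/(kA) = 0.0027/(54.8×3.91) = 1.26×10^-5 K/W
R_outer film = 1/(h_o·A) = 1/(11.4×3.91) = 0.02243 K/W
Sum of known resistances R_other = 0.02254 K/W
Total R = ΔT/Q = 39/26.1 = 1.494 K/W
R_polyurethane foam = R_total − R_other = 1.472 K/W
k = L/(R·A) = 0.13/(1.472×3.91)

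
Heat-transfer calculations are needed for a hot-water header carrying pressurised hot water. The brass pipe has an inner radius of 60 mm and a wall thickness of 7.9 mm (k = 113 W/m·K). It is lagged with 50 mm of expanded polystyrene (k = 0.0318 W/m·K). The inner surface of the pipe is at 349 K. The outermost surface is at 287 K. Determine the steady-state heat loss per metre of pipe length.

For a radial system each layer contributes R = ln(r_out/r_in)/(2πkL); films add R = 1/(hA).
R_brass pipe wall = ln(67.9/60)/(2π×113×1) = 1.742×10^-4 K/W
R_expanded polystyrene = ln(117.9/67.9)/(2π×0.0318×1) = 2.762 K/W
R_total = 2.762 K/W
Q = ΔT/R_total = 62/2.762

q′ ≈ 22.4 W/m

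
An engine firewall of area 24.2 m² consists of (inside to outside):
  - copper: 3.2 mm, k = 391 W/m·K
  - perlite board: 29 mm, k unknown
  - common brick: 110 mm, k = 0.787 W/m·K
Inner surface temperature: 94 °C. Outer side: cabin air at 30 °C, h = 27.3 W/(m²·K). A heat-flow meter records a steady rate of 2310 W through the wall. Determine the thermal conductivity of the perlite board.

Model the wall as resistances in series:
R_copper = L/(kA) = 0.0032/(391×24.2) = 3.382×10^-7 K/W
R_common brick = L/(kA) = 0.11/(0.787×24.2) = 0.005776 K/W
R_outer film = 1/(h_o·A) = 1/(27.3×24.2) = 0.001514 K/W
Sum of known resistances R_other = 0.00729 K/W
Total R = ΔT/Q = 64/2310 = 0.02771 K/W
R_perlite board = R_total − R_other = 0.02042 K/W
k = L/(R·A) = 0.029/(0.02042×24.2)

k ≈ 0.0587 W/(m·K)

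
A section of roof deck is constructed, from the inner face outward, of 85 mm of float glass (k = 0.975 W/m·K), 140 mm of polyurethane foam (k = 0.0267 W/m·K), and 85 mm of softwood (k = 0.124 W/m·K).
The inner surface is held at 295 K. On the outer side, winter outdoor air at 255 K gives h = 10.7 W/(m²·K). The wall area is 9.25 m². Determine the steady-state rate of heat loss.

Q ≈ 60.6 W

Model the wall as resistances in series:
R_float glass = L/(kA) = 0.085/(0.975×9.25) = 0.009425 K/W
R_polyurethane foam = L/(kA) = 0.14/(0.0267×9.25) = 0.5669 K/W
R_softwood = L/(kA) = 0.085/(0.124×9.25) = 0.07411 K/W
R_outer film = 1/(h_o·A) = 1/(10.7×9.25) = 0.0101 K/W
R_total = 0.6605 K/W
Q = ΔT / R_total = 40 / 0.6605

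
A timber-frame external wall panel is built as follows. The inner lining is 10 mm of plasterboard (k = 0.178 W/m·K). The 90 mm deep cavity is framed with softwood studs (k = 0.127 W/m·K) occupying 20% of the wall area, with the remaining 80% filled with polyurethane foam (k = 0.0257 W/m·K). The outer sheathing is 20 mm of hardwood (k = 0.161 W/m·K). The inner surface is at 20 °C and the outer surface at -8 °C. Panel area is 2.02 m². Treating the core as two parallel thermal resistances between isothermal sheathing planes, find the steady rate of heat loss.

Q ≈ 26.4 W

Sheathing layers in series; stud and cavity paths in parallel between them.
R_inner = 0.01/(0.178×2.02) = 0.02781 K/W
R_stud  = 0.09/(0.127×0.2×2.02) = 1.754 K/W
R_cav   = 0.09/(0.0257×0.8×2.02) = 2.167 K/W
1/R_core = 1/R_stud + 1/R_cav → R_core = 0.9694 K/W
R_outer = 0.02/(0.161×2.02) = 0.0615 K/W
R_total = 1.059 K/W
Q = ΔT/R_total = 28/1.059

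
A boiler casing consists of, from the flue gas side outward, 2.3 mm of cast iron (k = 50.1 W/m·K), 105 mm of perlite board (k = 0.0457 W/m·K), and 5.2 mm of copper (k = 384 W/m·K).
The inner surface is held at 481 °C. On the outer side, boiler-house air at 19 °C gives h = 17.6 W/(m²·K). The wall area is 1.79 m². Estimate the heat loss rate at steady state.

Q ≈ 351 W

Thermal resistances in series:
R_cast iron = L/(kA) = 0.0023/(50.1×1.79) = 2.565×10^-5 K/W
R_perlite board = L/(kA) = 0.105/(0.0457×1.79) = 1.284 K/W
R_copper = L/(kA) = 0.0052/(384×1.79) = 7.565×10^-6 K/W
R_outer film = 1/(h_o·A) = 1/(17.6×1.79) = 0.03174 K/W
R_total = 1.315 K/W
Q = ΔT / R_total = 462 / 1.315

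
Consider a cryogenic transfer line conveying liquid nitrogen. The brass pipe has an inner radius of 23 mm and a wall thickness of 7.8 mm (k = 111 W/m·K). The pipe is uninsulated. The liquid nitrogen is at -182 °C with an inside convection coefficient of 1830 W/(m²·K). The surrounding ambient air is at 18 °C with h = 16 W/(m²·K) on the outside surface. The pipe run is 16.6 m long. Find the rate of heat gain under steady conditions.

Cylindrical conduction, so R = ln(r₂/r₁)/(2πkL) per layer, in series:
R_inner film = 1/(h_i·2πr₁L) = 1/(1830×2π×0.023×16.6) = 2.278×10^-4 K/W
R_brass pipe wall = ln(30.8/23)/(2π×111×16.6) = 2.522×10^-5 K/W
R_outer film = 1/(h_o·2πr_oL) = 1/(16×2π×0.0308×16.6) = 0.01946 K/W
R_total = 0.01971 K/W
Q = ΔT/R_total = 200/0.01971

Q ≈ 10100 W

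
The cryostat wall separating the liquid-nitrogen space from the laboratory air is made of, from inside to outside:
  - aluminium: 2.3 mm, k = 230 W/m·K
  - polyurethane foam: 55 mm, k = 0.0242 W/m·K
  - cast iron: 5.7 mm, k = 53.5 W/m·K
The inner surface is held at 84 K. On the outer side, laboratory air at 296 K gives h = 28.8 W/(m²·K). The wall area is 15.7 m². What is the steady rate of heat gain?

Using the resistance-network approach (series):
R_aluminium = L/(kA) = 0.0023/(230×15.7) = 6.369×10^-7 K/W
R_polyurethane foam = L/(kA) = 0.055/(0.0242×15.7) = 0.1448 K/W
R_cast iron = L/(kA) = 0.0057/(53.5×15.7) = 6.786×10^-6 K/W
R_outer film = 1/(h_o·A) = 1/(28.8×15.7) = 0.002212 K/W
R_total = 0.147 K/W
Q = ΔT / R_total = 212 / 0.147

Q ≈ 1440 W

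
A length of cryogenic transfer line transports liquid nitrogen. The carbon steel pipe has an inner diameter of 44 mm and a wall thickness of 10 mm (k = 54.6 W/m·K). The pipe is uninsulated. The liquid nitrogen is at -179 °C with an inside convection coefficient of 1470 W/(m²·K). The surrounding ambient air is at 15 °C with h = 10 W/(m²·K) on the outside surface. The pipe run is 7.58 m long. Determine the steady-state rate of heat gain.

Treating each annulus and film as a series resistance:
R_inner film = 1/(h_i·2πr₁L) = 1/(1470×2π×0.022×7.58) = 6.492×10^-4 K/W
R_carbon steel pipe wall = ln(32/22)/(2π×54.6×7.58) = 1.441×10^-4 K/W
R_outer film = 1/(h_o·2πr_oL) = 1/(10×2π×0.032×7.58) = 0.06561 K/W
R_total = 0.06641 K/W
Q = ΔT/R_total = 194/0.06641

Q ≈ 2920 W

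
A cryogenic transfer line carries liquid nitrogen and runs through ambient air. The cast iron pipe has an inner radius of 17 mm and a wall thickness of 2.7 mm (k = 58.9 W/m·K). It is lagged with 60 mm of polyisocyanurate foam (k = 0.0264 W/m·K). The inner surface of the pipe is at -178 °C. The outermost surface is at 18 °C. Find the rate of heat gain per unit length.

q′ ≈ 23.3 W/m

Radial resistances (cylindrical: R_cond = ln(r_o/r_i)/(2πkL), R_conv = 1/(h·2πrL)):
R_cast iron pipe wall = ln(19.7/17)/(2π×58.9×1) = 3.983×10^-4 K/W
R_polyisocyanurate foam = ln(79.7/19.7)/(2π×0.0264×1) = 8.426 K/W
R_total = 8.426 K/W
Q = ΔT/R_total = 196/8.426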